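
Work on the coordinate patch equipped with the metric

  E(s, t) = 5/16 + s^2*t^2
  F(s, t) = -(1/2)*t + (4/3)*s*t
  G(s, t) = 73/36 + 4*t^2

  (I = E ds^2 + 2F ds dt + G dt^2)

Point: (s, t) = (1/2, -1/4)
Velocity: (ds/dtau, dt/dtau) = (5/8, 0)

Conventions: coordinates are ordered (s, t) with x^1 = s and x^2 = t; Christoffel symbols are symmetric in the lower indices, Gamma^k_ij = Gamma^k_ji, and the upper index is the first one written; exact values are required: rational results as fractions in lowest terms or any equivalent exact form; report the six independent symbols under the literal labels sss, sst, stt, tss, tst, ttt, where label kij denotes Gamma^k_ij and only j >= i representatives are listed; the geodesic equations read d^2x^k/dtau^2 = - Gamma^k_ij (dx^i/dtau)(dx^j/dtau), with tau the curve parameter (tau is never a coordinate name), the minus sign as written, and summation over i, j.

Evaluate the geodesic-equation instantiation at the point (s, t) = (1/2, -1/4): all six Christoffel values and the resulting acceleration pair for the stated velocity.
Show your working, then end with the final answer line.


E = 21/64, F = -1/24, G = 41/18 at the point
E_s = 1/16, E_t = -1/8, F_s = -1/3, F_t = 1/6, G_s = 0, G_t = -2
EG - F^2 = 859/1152;  g^inv = (1152/859) * [[41/18, 1/24], [1/24, 21/64]]
first-kind symbols [ij,l] = (1/2)(d_i g_jl + d_j g_il - d_l g_ij): [ss,s] = E_s/2 = 1/32, [ss,t] = F_s - E_t/2 = -13/48, [st,s] = E_t/2 = -1/16, [st,t] = G_s/2 = 0, [tt,s] = F_t - G_s/2 = 1/6, [tt,t] = G_t/2 = -1
Gamma^s_ij = (G*[ij,s] - F*[ij,t])/(EG - F^2), Gamma^t_ij = (E*[ij,t] - F*[ij,s])/(EG - F^2)
Gamma_sss = 69/859, Gamma_sst = -164/859, Gamma_stt = 1168/2577, Gamma_tss = -807/6872, Gamma_tst = -3/859, Gamma_ttt = -370/859
d^2s/dtau^2 = -(Gamma_sss*(5/8)^2 + 2*Gamma_sst*(5/8)*(0) + Gamma_stt*(0)^2) = -1725/54976
d^2t/dtau^2 = -(Gamma_tss*(5/8)^2 + 2*Gamma_tst*(5/8)*(0) + Gamma_ttt*(0)^2) = 20175/439808

Answer: Gamma_sss = 69/859, Gamma_sst = -164/859, Gamma_stt = 1168/2577, Gamma_tss = -807/6872, Gamma_tst = -3/859, Gamma_ttt = -370/859; accelerations (d^2s/dtau^2, d^2t/dtau^2) = (-1725/54976, 20175/439808)


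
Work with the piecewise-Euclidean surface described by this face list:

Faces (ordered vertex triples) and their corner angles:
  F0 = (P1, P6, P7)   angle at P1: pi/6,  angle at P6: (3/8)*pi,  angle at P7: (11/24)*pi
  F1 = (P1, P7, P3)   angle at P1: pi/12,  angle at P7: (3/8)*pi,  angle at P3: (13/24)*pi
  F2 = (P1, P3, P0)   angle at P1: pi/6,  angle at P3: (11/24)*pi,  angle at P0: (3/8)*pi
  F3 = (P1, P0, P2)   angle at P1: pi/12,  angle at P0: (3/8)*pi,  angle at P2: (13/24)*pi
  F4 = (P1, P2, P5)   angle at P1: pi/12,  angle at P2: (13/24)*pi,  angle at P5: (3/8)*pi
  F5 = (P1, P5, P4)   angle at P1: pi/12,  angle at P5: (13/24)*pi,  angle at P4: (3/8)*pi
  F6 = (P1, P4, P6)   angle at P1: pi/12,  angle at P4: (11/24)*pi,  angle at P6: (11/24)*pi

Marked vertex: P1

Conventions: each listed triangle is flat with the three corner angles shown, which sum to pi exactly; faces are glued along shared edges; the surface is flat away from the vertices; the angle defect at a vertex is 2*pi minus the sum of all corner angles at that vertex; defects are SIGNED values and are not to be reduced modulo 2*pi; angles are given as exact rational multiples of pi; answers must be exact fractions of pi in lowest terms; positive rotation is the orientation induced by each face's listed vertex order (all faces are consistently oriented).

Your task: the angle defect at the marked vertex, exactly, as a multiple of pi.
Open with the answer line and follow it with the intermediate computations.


Answer: defect(P1) = (5/4)*pi

Sum of corner angles at P1: (3/4)*pi
defect = 2*pi - (3/4)*pi


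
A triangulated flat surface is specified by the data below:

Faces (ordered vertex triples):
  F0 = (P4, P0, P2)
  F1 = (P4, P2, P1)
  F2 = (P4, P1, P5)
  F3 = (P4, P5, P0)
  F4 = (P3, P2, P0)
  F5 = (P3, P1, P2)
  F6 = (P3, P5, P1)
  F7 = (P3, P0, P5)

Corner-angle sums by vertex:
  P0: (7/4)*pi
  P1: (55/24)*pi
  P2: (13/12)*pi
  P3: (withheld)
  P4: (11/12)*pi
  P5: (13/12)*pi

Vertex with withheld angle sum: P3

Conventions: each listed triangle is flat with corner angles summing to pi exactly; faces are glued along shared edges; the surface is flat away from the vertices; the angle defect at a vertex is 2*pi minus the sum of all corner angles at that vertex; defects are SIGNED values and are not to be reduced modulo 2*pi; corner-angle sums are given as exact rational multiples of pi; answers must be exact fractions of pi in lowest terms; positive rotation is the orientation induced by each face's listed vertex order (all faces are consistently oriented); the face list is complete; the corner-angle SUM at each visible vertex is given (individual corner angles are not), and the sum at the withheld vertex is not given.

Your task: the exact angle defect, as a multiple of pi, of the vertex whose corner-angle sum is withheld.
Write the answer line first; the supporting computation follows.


Answer: defect(P3) = (9/8)*pi

V = 6, E = 12, F = 8; chi = V - E + F = 2
Gauss-Bonnet: total defect = 2*pi*chi = 4*pi; visible defects sum to (23/8)*pi


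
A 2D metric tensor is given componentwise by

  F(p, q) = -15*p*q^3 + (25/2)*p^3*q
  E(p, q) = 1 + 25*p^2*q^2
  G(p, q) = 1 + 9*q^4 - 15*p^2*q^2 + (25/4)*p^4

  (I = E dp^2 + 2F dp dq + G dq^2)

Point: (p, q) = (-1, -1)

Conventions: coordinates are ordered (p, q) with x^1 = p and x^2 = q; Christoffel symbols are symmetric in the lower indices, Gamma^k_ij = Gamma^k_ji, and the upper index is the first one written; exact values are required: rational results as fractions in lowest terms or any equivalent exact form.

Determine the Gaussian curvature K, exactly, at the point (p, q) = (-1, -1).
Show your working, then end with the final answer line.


E = 26, F = -5/2, G = 5/4, EG - F^2 = 105/4 at the point
E_p = -50, E_q = -50, F_p = -45/2, F_q = 65/2, G_p = 5, G_q = -6
E_qq = 50, F_pq = -15/2, G_pp = 45
K follows from Brioschi's formula, (det M1 - det M2)/(EG - F^2)^2.
M1 = [[-E_qq/2 + F_pq - G_pp/2, E_p/2, F_p - E_q/2], [F_q - G_p/2, E, F], [G_q/2, F, G]] = [[-55, -25, 5/2], [30, 26, -5/2], [-3, -5/2, 5/4]]; det M1 = -2745/4
M2 = [[0, E_q/2, G_p/2], [E_q/2, E, F], [G_p/2, F, G]] = [[0, -25, 5/2], [-25, 26, -5/2], [5/2, -5/2, 5/4]]; det M2 = -2525/4
det M1 - det M2 = -55; K = -55 / (105/4)^2 = -176/2205

Answer: K = -176/2205


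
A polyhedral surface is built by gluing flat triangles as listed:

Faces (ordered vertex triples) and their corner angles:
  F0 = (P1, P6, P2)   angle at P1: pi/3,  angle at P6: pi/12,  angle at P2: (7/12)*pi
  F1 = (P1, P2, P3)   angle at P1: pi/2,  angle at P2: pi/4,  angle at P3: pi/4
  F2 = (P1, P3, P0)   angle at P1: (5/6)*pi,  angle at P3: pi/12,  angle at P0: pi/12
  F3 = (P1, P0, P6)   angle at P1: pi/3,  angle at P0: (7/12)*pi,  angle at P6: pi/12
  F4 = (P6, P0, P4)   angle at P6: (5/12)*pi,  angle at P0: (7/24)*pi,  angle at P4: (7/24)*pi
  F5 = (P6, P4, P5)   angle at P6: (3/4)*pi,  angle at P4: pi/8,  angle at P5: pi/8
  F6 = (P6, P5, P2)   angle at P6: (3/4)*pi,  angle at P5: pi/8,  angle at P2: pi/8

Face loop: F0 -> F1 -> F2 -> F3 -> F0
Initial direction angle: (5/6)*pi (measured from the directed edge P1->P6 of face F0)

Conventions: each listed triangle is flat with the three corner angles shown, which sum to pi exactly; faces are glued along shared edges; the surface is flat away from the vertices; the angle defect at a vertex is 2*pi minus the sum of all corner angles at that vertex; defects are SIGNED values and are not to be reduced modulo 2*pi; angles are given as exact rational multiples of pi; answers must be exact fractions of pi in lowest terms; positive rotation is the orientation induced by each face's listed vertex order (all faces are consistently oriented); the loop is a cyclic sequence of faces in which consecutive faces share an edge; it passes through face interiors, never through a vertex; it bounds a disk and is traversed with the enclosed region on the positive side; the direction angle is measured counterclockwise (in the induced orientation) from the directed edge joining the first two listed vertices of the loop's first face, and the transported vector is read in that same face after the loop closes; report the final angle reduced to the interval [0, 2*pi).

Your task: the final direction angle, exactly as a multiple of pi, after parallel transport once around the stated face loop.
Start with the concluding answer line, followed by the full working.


Answer: final direction angle = (5/6)*pi

enclosed vertex P1: corner angles sum to 2*pi, defect = 2*pi - 2*pi = 0
the final direction is the initial angle plus the enclosed defects, taken mod 2*pi in the induced orientation
final angle = (5/6)*pi + 0 = (5/6)*pi (mod 2*pi)


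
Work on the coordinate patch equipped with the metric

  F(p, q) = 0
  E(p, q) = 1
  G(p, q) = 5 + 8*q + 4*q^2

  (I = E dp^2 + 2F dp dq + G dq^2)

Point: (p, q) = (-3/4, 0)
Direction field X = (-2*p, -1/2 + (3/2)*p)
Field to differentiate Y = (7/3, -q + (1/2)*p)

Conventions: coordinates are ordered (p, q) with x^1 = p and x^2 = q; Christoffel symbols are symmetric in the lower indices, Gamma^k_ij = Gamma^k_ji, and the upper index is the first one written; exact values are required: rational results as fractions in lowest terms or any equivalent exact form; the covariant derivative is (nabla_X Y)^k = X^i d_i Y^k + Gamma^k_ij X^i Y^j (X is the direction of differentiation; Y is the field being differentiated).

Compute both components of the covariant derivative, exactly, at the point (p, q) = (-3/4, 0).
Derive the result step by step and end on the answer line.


E = 1, F = 0, G = 5 at the point
E_p = 0, E_q = 0, F_p = 0, F_q = 0, G_p = 0, G_q = 8
EG - F^2 = 5;  g^inv = (1/5) * [[5, 0], [0, 1]]
first-kind symbols [ij,l] = (1/2)(d_i g_jl + d_j g_il - d_l g_ij): [pp,p] = E_p/2 = 0, [pp,q] = F_p - E_q/2 = 0, [pq,p] = E_q/2 = 0, [pq,q] = G_p/2 = 0, [qq,p] = F_q - G_p/2 = 0, [qq,q] = G_q/2 = 4
Gamma^p_ij = (G*[ij,p] - F*[ij,q])/(EG - F^2), Gamma^q_ij = (E*[ij,q] - F*[ij,p])/(EG - F^2)
Gamma_ppp = 0, Gamma_ppq = 0, Gamma_pqq = 0, Gamma_qpp = 0, Gamma_qpq = 0, Gamma_qqq = 4/5
X = (3/2, -13/8), Y = (7/3, -3/8) at the point

Answer: (nabla_X Y)^p = 0, (nabla_X Y)^q = 229/80


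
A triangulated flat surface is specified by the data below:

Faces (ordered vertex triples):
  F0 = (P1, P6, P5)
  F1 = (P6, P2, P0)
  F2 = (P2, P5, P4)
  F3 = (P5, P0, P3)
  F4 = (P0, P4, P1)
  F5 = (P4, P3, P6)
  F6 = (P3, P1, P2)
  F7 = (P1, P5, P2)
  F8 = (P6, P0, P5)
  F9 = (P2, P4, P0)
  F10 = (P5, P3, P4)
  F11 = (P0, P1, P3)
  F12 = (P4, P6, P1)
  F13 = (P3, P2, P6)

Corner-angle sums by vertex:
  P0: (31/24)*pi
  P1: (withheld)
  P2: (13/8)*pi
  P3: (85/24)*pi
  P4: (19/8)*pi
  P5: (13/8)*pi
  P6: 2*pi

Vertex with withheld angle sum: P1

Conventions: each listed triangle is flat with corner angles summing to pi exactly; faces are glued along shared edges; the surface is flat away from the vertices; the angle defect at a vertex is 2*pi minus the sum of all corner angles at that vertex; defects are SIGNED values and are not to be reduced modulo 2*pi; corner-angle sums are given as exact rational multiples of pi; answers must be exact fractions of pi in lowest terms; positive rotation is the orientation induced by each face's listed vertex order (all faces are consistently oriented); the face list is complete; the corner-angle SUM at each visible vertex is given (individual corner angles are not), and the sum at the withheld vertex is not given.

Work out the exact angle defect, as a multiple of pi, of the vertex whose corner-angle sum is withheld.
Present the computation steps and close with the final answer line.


V = 7, E = 21, F = 14; chi = V - E + F = 0
Gauss-Bonnet: total defect = 2*pi*chi = 0; visible defects sum to (-11/24)*pi

Answer: defect(P1) = (11/24)*pi


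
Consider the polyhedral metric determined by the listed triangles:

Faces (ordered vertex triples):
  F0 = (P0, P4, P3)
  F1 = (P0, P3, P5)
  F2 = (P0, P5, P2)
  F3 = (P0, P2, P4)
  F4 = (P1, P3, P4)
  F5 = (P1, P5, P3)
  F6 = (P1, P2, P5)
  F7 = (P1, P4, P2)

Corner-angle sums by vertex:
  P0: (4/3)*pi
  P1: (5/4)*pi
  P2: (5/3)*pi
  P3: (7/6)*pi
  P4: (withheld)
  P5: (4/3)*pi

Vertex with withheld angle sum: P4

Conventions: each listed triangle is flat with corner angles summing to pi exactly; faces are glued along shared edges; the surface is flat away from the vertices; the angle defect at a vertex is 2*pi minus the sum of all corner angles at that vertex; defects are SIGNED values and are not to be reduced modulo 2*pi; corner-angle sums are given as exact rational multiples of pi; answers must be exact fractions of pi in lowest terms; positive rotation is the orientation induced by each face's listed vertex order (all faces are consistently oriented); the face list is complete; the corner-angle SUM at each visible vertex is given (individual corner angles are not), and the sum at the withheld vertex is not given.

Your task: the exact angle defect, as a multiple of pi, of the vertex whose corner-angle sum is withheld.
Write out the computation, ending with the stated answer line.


V = 6, E = 12, F = 8; chi = V - E + F = 2
Gauss-Bonnet: total defect = 2*pi*chi = 4*pi; visible defects sum to (13/4)*pi

Answer: defect(P4) = (3/4)*pi


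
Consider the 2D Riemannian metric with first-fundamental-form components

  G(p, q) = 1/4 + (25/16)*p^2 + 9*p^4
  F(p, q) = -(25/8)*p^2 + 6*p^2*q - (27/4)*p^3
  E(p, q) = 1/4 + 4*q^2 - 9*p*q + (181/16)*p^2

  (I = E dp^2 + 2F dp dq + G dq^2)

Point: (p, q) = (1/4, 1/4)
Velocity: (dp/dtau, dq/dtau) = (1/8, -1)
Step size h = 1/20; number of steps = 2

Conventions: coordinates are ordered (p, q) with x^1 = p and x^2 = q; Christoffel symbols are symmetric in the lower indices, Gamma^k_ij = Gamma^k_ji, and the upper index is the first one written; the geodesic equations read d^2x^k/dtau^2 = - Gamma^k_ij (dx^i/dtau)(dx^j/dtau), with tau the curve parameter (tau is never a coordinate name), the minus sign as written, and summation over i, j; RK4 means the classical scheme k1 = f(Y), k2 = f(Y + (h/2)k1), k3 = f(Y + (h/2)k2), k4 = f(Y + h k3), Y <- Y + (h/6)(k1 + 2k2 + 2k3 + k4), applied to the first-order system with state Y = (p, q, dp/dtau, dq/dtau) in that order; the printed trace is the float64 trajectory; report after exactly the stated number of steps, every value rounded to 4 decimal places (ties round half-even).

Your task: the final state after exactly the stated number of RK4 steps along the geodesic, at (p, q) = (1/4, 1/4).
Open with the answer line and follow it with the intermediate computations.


Answer: p = 0.2653, q = 0.1547, dp/dtau = 0.1775, dq/dtau = -0.9034

f(Y) = (dp/dtau, dq/dtau, -Gamma^p_ij Y'^i Y'^j, -Gamma^q_ij Y'^i Y'^j) with the Gammas evaluated at the stage position; h = 0.050000; intermediate values shown to 6 dp
step 0: p = 0.2500, q = 0.2500, dp/dtau = 0.1250, dq/dtau = -1.0000
step 1:
  k1: at (p, q) = (0.250000, 0.250000), (dp/dtau, dq/dtau) = (0.125000, -1.000000); Gamma_ppp = 1.214580, Gamma_ppq = 0.447571, Gamma_pqq = -0.557443, Gamma_qpp = -4.445176, Gamma_qpq = 1.997156, Gamma_qqq = -0.301474; k1 = (0.125000, -1.000000, 0.650358, 0.870219)
  k2: at (p, q) = (0.253125, 0.225000), (dp/dtau, dq/dtau) = (0.141259, -0.978245); Gamma_ppp = 1.347799, Gamma_ppq = 0.293556, Gamma_pqq = -0.565275, Gamma_qpp = -4.278827, Gamma_qpq = 1.945329, Gamma_qqq = -0.325971; k2 = (0.141259, -0.978245, 0.595184, 0.934956)
  k3: at (p, q) = (0.253531, 0.225544), (dp/dtau, dq/dtau) = (0.139880, -0.976626); Gamma_ppp = 1.342160, Gamma_ppq = 0.297243, Gamma_pqq = -0.566104, Gamma_qpp = -4.284633, Gamma_qpq = 1.950440, Gamma_qqq = -0.326977; k3 = (0.139880, -0.976626, 0.594901, 0.928604)
  k4: at (p, q) = (0.256994, 0.201169), (dp/dtau, dq/dtau) = (0.154745, -0.953570); Gamma_ppp = 1.448606, Gamma_ppq = 0.151892, Gamma_pqq = -0.569822, Gamma_qpp = -4.132915, Gamma_qpq = 1.895038, Gamma_qqq = -0.350275; k4 = (0.154745, -0.953570, 0.528274, 0.976734)
  Y <- Y + (h/6)(k1 + 2k2 + 2k3 + k4): p = 0.2570, q = 0.2011, dp/dtau = 0.1547, dq/dtau = -0.9535
step 2:
  k1: at (p, q) = (0.257017, 0.201139), (dp/dtau, dq/dtau) = (0.154657, -0.953549); Gamma_ppp = 1.448570, Gamma_ppq = 0.151754, Gamma_pqq = -0.569861, Gamma_qpp = -4.132855, Gamma_qpq = 1.895121, Gamma_qqq = -0.350364; k1 = (0.154657, -0.953549, 0.528261, 0.976381)
  k2: at (p, q) = (0.260883, 0.177300), (dp/dtau, dq/dtau) = (0.167863, -0.929140); Gamma_ppp = 1.525891, Gamma_ppq = 0.018795, Gamma_pqq = -0.570062, Gamma_qpp = -3.999582, Gamma_qpq = 1.839349, Gamma_qqq = -0.372566; k2 = (0.167863, -0.929140, 0.455001, 1.008098)
  k3: at (p, q) = (0.261213, 0.177911), (dp/dtau, dq/dtau) = (0.166032, -0.928347); Gamma_ppp = 1.520013, Gamma_ppq = 0.023319, Gamma_pqq = -0.570973, Gamma_qpp = -4.006225, Gamma_qpq = 1.844459, Gamma_qqq = -0.373515; k3 = (0.166032, -0.928347, 0.457367, 1.000935)
  k4: at (p, q) = (0.265318, 0.154722), (dp/dtau, dq/dtau) = (0.177525, -0.903503); Gamma_ppp = 1.568545, Gamma_ppq = -0.093767, Gamma_pqq = -0.568245, Gamma_qpp = -3.894757, Gamma_qpq = 1.790517, Gamma_qqq = -0.394244; k4 = (0.177525, -0.903503, 0.384356, 1.018950)
  Y <- Y + (h/6)(k1 + 2k2 + 2k3 + k4): p = 0.2653, q = 0.1547, dp/dtau = 0.1775, dq/dtau = -0.9034


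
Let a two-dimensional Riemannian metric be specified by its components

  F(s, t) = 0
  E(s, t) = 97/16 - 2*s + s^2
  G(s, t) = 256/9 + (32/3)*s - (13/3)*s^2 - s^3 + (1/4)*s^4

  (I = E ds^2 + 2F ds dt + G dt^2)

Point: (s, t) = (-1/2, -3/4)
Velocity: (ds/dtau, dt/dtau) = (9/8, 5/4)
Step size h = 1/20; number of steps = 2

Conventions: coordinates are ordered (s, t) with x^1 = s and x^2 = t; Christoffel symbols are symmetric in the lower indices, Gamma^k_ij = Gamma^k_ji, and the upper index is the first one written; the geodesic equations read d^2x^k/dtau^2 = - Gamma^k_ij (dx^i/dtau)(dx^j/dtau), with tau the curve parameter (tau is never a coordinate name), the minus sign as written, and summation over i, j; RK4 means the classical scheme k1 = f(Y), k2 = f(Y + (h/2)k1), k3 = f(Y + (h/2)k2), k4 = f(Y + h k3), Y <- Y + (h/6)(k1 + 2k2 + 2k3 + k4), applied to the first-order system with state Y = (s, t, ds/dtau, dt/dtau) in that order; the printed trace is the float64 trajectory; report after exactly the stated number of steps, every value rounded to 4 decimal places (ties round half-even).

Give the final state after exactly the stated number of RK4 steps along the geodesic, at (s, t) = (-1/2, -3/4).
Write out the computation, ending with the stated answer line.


f(Y) = (ds/dtau, dt/dtau, -Gamma^s_ij Y'^i Y'^j, -Gamma^t_ij Y'^i Y'^j) with the Gammas evaluated at the stage position; h = 0.050000; intermediate values shown to 6 dp
step 0: s = -0.5000, t = -0.7500, ds/dtau = 1.1250, dt/dtau = 1.2500
step 1:
  k1: at (s, t) = (-0.500000, -0.750000), (ds/dtau, dt/dtau) = (1.125000, 1.250000); Gamma_sss = -0.205128, Gamma_sst = 0.000000, Gamma_stt = -0.965812, Gamma_tss = 0.000000, Gamma_tst = 0.318584, Gamma_ttt = 0.000000; k1 = (1.125000, 1.250000, 1.768697, -0.896018)
  k2: at (s, t) = (-0.471875, -0.718750), (ds/dtau, dt/dtau) = (1.169217, 1.227600); Gamma_sss = -0.203609, Gamma_sst = 0.000000, Gamma_stt = -0.967170, Gamma_tss = 0.000000, Gamma_tst = 0.309860, Gamma_ttt = 0.000000; k2 = (1.169217, 1.227600, 1.735874, -0.889504)
  k3: at (s, t) = (-0.470770, -0.719310), (ds/dtau, dt/dtau) = (1.168397, 1.227762); Gamma_sss = -0.203548, Gamma_sst = 0.000000, Gamma_stt = -0.967210, Gamma_tss = 0.000000, Gamma_tst = 0.309522, Gamma_ttt = 0.000000; k3 = (1.168397, 1.227762, 1.735846, -0.888026)
  k4: at (s, t) = (-0.441580, -0.688612), (ds/dtau, dt/dtau) = (1.211792, 1.205599); Gamma_sss = -0.201884, Gamma_sst = 0.000000, Gamma_stt = -0.967881, Gamma_tss = 0.000000, Gamma_tst = 0.300689, Gamma_ttt = 0.000000; k4 = (1.211792, 1.205599, 1.703239, -0.878574)
  Y <- Y + (h/6)(k1 + 2k2 + 2k3 + k4): s = -0.4416, t = -0.6886, ds/dtau = 1.2118, dt/dtau = 1.2056
step 2:
  k1: at (s, t) = (-0.441566, -0.688614), (ds/dtau, dt/dtau) = (1.211795, 1.205586); Gamma_sss = -0.201883, Gamma_sst = 0.000000, Gamma_stt = -0.967882, Gamma_tss = 0.000000, Gamma_tst = 0.300685, Gamma_ttt = 0.000000; k1 = (1.211795, 1.205586, 1.703210, -0.878555)
  k2: at (s, t) = (-0.411272, -0.658474), (ds/dtau, dt/dtau) = (1.254375, 1.183622); Gamma_sss = -0.200062, Gamma_sst = 0.000000, Gamma_stt = -0.967796, Gamma_tss = 0.000000, Gamma_tst = 0.291736, Gamma_ttt = 0.000000; k2 = (1.254375, 1.183622, 1.670633, -0.866286)
  k3: at (s, t) = (-0.410207, -0.659023), (ds/dtau, dt/dtau) = (1.253561, 1.183929); Gamma_sss = -0.199996, Gamma_sst = 0.000000, Gamma_stt = -0.967778, Gamma_tss = 0.000000, Gamma_tst = 0.291426, Gamma_ttt = 0.000000; k3 = (1.253561, 1.183929, 1.670799, -0.865026)
  k4: at (s, t) = (-0.378888, -0.629418), (ds/dtau, dt/dtau) = (1.295335, 1.162335); Gamma_sss = -0.198007, Gamma_sst = 0.000000, Gamma_stt = -0.966803, Gamma_tss = 0.000000, Gamma_tst = 0.282405, Gamma_ttt = 0.000000; k4 = (1.295335, 1.162335, 1.638407, -0.850385)
  Y <- Y + (h/6)(k1 + 2k2 + 2k3 + k4): s = -0.3789, t = -0.6294, ds/dtau = 1.2953, dt/dtau = 1.1623

Answer: s = -0.3789, t = -0.6294, ds/dtau = 1.2953, dt/dtau = 1.1623


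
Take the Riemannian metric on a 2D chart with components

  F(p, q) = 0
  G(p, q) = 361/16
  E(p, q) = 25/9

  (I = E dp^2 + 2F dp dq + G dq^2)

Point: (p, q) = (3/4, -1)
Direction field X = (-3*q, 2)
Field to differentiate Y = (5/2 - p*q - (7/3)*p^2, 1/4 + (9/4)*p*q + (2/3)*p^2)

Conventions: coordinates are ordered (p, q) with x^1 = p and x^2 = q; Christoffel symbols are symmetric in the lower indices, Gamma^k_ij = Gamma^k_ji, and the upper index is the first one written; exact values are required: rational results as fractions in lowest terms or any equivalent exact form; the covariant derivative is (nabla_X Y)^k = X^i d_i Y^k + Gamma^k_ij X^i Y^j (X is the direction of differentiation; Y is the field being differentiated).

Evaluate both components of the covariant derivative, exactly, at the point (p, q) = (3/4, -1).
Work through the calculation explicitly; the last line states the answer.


E = 25/9, F = 0, G = 361/16 at the point
E_p = 0, E_q = 0, F_p = 0, F_q = 0, G_p = 0, G_q = 0
EG - F^2 = 9025/144;  g^inv = (144/9025) * [[361/16, 0], [0, 25/9]]
first-kind symbols [ij,l] = (1/2)(d_i g_jl + d_j g_il - d_l g_ij): [pp,p] = E_p/2 = 0, [pp,q] = F_p - E_q/2 = 0, [pq,p] = E_q/2 = 0, [pq,q] = G_p/2 = 0, [qq,p] = F_q - G_p/2 = 0, [qq,q] = G_q/2 = 0
Gamma^p_ij = (G*[ij,p] - F*[ij,q])/(EG - F^2), Gamma^q_ij = (E*[ij,q] - F*[ij,p])/(EG - F^2)
Gamma_ppp = 0, Gamma_ppq = 0, Gamma_pqq = 0, Gamma_qpp = 0, Gamma_qpq = 0, Gamma_qqq = 0
X = (3, 2), Y = (31/16, -17/16) at the point

Answer: (nabla_X Y)^p = -9, (nabla_X Y)^q = -3/8


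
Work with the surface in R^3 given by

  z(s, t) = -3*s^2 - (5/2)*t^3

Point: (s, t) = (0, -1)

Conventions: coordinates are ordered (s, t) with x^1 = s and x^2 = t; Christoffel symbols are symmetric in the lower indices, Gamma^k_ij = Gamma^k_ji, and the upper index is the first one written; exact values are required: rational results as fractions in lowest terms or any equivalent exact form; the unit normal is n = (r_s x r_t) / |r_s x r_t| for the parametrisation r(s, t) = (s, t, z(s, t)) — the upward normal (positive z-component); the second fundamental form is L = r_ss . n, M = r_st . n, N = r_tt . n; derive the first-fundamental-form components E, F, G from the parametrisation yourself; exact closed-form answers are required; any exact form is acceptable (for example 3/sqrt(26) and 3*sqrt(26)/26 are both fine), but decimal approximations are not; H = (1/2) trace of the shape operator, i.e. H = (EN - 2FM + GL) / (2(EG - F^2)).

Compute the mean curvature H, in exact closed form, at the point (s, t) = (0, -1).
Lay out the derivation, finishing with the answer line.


z_s = 0, z_t = -15/2, z_ss = -6, z_st = 0, z_tt = 15
E = 1, F = 0, G = 229/4; answer radicand W^2 = 229/4
unnormalised second-form numerators: l = -6, m = 0, n = 15; L = l/sqrt(229/4), and similarly M = m/sqrt(W^2), N = n/sqrt(W^2)
H = (E*n - 2*F*m + G*l) / (2*(EG - F^2)*sqrt(W^2)); E*n - 2*F*m + G*l = -657/2, EG - F^2 = 229/4, so H = (-657/229)/sqrt(229/4)

Answer: H = -1314*sqrt(229)/52441


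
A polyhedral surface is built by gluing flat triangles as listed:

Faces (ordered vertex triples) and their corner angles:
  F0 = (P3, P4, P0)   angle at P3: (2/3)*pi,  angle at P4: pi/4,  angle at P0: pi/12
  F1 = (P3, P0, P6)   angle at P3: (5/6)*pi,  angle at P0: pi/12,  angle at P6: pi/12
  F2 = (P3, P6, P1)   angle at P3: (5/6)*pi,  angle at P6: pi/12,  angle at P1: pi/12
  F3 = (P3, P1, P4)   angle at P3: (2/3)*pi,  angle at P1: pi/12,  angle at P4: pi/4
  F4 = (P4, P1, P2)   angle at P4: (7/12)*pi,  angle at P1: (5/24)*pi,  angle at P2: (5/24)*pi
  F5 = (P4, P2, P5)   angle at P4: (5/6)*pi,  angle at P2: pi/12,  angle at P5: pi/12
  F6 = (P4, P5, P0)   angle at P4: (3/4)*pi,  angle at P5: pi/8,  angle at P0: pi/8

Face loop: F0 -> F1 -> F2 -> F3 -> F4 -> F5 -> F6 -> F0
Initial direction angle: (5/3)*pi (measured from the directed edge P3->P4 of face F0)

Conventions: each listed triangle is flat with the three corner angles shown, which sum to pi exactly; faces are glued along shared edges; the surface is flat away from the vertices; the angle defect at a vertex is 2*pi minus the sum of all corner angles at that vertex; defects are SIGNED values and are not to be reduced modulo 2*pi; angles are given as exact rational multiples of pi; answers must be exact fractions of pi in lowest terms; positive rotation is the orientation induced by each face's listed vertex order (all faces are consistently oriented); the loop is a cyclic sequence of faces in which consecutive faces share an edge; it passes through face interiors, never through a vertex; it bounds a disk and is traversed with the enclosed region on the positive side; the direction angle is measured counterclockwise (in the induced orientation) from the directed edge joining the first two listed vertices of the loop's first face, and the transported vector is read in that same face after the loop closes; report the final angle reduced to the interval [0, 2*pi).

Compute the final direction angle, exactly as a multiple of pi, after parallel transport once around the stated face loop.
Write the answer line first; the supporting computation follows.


Answer: final direction angle = 0

enclosed vertex P3: corner angles sum to 3*pi, defect = 2*pi - 3*pi = -pi
enclosed vertex P4: corner angles sum to (8/3)*pi, defect = 2*pi - (8/3)*pi = (-2/3)*pi
the rotation equals the total enclosed defect, so the final angle is initial + defects (mod 2*pi)
final angle = (5/3)*pi - (5/3)*pi = 0 (mod 2*pi)


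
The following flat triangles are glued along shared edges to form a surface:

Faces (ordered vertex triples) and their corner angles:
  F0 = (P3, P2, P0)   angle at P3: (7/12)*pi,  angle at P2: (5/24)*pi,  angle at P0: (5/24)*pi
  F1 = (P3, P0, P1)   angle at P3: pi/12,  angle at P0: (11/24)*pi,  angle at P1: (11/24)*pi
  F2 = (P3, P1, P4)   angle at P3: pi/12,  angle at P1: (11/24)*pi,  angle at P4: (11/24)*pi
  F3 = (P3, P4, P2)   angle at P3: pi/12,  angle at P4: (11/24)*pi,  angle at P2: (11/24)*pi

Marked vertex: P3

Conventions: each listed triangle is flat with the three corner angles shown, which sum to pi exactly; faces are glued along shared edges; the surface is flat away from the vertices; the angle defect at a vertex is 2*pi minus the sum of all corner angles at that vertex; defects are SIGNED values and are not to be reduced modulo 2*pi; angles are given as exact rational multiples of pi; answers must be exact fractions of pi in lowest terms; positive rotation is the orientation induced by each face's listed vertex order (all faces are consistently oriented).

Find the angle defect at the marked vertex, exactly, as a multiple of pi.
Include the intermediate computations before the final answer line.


Sum of corner angles at P3: (5/6)*pi
defect = 2*pi - (5/6)*pi

Answer: defect(P3) = (7/6)*pi


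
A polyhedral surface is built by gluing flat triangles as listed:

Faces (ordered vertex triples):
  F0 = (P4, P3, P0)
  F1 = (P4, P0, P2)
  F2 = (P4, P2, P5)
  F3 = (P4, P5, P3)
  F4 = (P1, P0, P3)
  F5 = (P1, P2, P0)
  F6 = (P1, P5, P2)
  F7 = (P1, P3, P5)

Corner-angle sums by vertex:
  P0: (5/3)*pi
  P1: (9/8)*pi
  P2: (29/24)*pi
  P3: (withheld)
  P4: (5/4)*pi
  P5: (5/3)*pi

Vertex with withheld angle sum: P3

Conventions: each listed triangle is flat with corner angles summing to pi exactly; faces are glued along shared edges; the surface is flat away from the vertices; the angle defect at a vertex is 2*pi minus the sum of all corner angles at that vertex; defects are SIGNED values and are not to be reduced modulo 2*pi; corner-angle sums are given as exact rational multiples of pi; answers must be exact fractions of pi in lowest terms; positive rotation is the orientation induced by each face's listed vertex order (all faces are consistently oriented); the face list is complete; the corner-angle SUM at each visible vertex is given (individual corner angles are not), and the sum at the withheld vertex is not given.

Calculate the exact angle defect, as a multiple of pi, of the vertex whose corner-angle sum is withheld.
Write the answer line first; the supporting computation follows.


Answer: defect(P3) = (11/12)*pi

V = 6, E = 12, F = 8; chi = V - E + F = 2
Gauss-Bonnet: total defect = 2*pi*chi = 4*pi; visible defects sum to (37/12)*pi


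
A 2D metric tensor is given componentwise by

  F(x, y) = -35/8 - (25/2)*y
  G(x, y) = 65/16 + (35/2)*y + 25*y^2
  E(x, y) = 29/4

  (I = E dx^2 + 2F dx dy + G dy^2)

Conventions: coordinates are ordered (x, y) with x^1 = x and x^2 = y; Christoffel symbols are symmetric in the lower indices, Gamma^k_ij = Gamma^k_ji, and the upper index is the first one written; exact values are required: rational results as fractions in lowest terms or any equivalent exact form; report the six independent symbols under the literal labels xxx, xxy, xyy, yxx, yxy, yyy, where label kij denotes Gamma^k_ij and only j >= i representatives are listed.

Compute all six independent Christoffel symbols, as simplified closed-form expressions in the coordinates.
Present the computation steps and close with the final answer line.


E = 29/4; F = -35/8 - (25/2)*y; G = 65/16 + (35/2)*y + 25*y^2
Gamma^k_ij = (1/2) g^{kl} (d_i g_jl + d_j g_il - d_l g_ij), with g^inv = (1/(EG-F^2)) [[G, -F], [-F, E]]
first partials: E_x = 0, E_y = 0, F_x = 0, F_y = -25/2, G_x = 0, G_y = 35/2 + 50*y
D = EG - F^2 = 165/16 + (35/2)*y + 25*y^2
expanded: Gamma^x_xx = (G E_x - 2F F_x + F E_y)/(2D), Gamma^x_xy = (G E_y - F G_x)/(2D), Gamma^x_yy = (2G F_y - G G_x - F G_y)/(2D), Gamma^y_xx = (2E F_x - E E_y - F E_x)/(2D), Gamma^y_xy = (E G_x - F E_y)/(2D), Gamma^y_yy = (E G_y - 2F F_y + F G_x)/(2D); substitute and cancel common factors

Answer: Gamma_xxx = 0, Gamma_xxy = 0, Gamma_xyy = -40/(80*y^2 + 56*y + 33), Gamma_yxx = 0, Gamma_yxy = 0, Gamma_yyy = (80*y + 28)/(80*y^2 + 56*y + 33)


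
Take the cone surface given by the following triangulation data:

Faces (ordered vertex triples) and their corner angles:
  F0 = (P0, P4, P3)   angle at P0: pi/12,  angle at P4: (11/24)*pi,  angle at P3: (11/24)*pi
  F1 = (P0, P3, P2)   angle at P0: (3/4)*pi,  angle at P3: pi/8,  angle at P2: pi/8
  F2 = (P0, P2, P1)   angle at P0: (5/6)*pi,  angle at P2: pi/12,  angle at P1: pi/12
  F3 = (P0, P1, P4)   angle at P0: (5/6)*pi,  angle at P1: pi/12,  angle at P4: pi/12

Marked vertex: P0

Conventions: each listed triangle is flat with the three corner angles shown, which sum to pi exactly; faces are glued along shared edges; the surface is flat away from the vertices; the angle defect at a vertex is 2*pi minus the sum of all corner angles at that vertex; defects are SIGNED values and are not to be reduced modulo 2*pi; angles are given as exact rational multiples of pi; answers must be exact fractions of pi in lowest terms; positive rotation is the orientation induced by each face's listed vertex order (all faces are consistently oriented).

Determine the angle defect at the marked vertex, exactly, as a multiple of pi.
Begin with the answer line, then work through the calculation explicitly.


Answer: defect(P0) = -pi/2

Sum of corner angles at P0: (5/2)*pi
defect = 2*pi - (5/2)*pi


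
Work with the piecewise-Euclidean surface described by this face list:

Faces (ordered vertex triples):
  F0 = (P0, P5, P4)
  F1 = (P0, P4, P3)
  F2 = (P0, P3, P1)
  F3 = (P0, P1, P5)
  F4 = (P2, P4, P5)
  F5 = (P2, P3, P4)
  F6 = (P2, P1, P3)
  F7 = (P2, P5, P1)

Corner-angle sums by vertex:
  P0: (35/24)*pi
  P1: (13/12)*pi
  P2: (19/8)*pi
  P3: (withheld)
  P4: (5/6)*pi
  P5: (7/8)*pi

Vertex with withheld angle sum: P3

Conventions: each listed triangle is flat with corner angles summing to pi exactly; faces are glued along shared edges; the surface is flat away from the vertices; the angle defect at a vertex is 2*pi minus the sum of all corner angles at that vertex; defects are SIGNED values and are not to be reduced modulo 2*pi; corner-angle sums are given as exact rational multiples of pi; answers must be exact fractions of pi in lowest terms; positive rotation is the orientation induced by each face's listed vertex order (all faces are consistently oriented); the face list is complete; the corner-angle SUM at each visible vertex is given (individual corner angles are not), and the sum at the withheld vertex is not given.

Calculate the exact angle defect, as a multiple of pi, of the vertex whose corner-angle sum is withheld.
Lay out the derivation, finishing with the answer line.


V = 6, E = 12, F = 8; chi = V - E + F = 2
Gauss-Bonnet: total defect = 2*pi*chi = 4*pi; visible defects sum to (27/8)*pi

Answer: defect(P3) = (5/8)*pi


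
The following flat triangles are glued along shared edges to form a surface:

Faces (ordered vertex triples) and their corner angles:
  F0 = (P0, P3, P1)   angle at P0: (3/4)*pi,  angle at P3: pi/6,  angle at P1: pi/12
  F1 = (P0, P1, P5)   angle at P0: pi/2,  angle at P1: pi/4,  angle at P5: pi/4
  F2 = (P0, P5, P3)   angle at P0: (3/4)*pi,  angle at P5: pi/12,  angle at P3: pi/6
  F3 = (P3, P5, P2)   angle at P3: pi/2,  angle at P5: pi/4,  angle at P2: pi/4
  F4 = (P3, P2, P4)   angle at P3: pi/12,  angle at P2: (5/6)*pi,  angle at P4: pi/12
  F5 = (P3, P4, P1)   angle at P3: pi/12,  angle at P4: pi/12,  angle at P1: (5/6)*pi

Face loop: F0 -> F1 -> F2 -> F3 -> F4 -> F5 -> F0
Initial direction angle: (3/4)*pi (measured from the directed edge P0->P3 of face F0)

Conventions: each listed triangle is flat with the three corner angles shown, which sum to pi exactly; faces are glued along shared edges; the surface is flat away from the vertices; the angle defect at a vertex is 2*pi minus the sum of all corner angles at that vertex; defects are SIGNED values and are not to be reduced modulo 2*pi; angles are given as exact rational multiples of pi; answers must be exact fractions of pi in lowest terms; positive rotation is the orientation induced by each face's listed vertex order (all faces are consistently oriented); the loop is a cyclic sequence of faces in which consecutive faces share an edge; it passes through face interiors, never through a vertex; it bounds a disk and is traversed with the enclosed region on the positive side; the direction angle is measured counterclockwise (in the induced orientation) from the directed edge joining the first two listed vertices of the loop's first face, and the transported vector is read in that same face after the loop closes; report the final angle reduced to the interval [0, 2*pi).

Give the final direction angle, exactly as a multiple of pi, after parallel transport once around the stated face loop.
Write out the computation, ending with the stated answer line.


enclosed vertex P0: corner angles sum to 2*pi, defect = 2*pi - 2*pi = 0
enclosed vertex P3: corner angles sum to pi, defect = 2*pi - pi = pi
the final direction is the initial angle plus the enclosed defects, taken mod 2*pi in the induced orientation
final angle = (3/4)*pi + pi = (7/4)*pi (mod 2*pi)

Answer: final direction angle = (7/4)*pi


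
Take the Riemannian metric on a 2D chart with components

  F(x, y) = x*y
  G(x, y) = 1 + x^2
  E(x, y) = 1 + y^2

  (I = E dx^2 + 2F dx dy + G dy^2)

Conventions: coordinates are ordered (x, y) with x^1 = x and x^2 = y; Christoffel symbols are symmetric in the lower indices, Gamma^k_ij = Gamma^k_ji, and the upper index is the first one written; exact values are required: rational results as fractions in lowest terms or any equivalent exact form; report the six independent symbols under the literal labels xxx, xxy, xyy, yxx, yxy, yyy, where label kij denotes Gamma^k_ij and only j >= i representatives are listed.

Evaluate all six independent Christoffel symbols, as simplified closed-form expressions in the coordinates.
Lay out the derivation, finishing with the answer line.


E = 1 + y^2; F = x*y; G = 1 + x^2
Gamma^k_ij = (1/2) g^{kl} (d_i g_jl + d_j g_il - d_l g_ij), with g^inv = (1/(EG-F^2)) [[G, -F], [-F, E]]
first partials: E_x = 0, E_y = 2*y, F_x = y, F_y = x, G_x = 2*x, G_y = 0
D = EG - F^2 = 1 + y^2 + x^2
expanded: Gamma^x_xx = (G E_x - 2F F_x + F E_y)/(2D), Gamma^x_xy = (G E_y - F G_x)/(2D), Gamma^x_yy = (2G F_y - G G_x - F G_y)/(2D), Gamma^y_xx = (2E F_x - E E_y - F E_x)/(2D), Gamma^y_xy = (E G_x - F E_y)/(2D), Gamma^y_yy = (E G_y - 2F F_y + F G_x)/(2D); substitute and cancel common factors

Answer: Gamma_xxx = 0, Gamma_xxy = y/(x^2 + y^2 + 1), Gamma_xyy = 0, Gamma_yxx = 0, Gamma_yxy = x/(x^2 + y^2 + 1), Gamma_yyy = 0


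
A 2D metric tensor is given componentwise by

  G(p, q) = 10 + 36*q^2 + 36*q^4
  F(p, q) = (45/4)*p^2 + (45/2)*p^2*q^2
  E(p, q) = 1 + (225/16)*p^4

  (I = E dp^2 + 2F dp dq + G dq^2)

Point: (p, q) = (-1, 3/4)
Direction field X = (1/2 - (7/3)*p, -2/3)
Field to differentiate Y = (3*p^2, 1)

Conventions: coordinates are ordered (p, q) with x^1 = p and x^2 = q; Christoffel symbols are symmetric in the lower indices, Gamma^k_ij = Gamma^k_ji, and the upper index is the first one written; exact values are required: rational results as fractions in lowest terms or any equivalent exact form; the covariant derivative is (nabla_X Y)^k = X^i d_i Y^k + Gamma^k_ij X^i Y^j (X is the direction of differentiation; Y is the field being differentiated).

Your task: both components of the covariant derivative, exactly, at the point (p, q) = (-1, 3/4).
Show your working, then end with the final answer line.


E = 241/16, F = 765/32, G = 2665/64 at the point
E_p = -225/4, E_q = 0, F_p = -765/16, F_q = 135/4, G_p = 0, G_q = 459/4
EG - F^2 = 3565/64;  g^inv = (64/3565) * [[2665/64, -765/32], [-765/32, 241/16]]
first-kind symbols [ij,l] = (1/2)(d_i g_jl + d_j g_il - d_l g_ij): [pp,p] = E_p/2 = -225/8, [pp,q] = F_p - E_q/2 = -765/16, [pq,p] = E_q/2 = 0, [pq,q] = G_p/2 = 0, [qq,p] = F_q - G_p/2 = 135/4, [qq,q] = G_q/2 = 459/8
Gamma^p_ij = (G*[ij,p] - F*[ij,q])/(EG - F^2), Gamma^q_ij = (E*[ij,q] - F*[ij,p])/(EG - F^2)
Gamma_ppp = -360/713, Gamma_ppq = 0, Gamma_pqq = 432/713, Gamma_qpp = -612/713, Gamma_qpq = 0, Gamma_qqq = 3672/3565
X = (17/6, -2/3), Y = (3, 1) at the point

Answer: (nabla_X Y)^p = -499/23, (nabla_X Y)^q = -918/115


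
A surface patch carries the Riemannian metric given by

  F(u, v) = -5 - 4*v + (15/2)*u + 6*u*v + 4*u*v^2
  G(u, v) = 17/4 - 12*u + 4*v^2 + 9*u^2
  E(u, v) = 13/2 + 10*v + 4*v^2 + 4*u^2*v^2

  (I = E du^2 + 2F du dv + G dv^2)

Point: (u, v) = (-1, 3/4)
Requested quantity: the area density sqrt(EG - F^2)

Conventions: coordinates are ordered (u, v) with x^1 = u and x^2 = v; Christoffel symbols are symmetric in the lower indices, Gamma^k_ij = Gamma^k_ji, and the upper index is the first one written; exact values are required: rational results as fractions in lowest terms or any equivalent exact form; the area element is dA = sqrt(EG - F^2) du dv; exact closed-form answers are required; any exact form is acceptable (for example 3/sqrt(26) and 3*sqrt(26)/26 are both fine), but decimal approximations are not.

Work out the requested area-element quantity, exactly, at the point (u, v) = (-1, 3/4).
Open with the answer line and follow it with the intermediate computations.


Answer: sqrt(EG - F^2) = sqrt(219)/4

E = 37/2, F = -89/4, G = 55/2; EG - F^2 = 219/16


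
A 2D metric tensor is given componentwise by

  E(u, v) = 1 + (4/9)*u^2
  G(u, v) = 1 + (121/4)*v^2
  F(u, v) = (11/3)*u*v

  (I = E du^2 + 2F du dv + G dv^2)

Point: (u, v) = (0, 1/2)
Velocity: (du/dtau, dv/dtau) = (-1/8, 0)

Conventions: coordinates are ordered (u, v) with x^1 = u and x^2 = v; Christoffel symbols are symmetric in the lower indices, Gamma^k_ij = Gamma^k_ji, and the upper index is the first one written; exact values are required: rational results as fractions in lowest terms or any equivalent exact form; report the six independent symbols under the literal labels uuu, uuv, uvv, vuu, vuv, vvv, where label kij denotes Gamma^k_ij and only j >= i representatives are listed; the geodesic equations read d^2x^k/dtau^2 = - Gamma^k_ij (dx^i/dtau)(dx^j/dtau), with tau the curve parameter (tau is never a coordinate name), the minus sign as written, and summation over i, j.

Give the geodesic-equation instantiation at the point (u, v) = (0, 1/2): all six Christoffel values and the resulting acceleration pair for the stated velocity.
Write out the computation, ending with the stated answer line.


E = 1, F = 0, G = 137/16 at the point
E_u = 0, E_v = 0, F_u = 11/6, F_v = 0, G_u = 0, G_v = 121/4
EG - F^2 = 137/16;  g^inv = (16/137) * [[137/16, 0], [0, 1]]
first-kind symbols [ij,l] = (1/2)(d_i g_jl + d_j g_il - d_l g_ij): [uu,u] = E_u/2 = 0, [uu,v] = F_u - E_v/2 = 11/6, [uv,u] = E_v/2 = 0, [uv,v] = G_u/2 = 0, [vv,u] = F_v - G_u/2 = 0, [vv,v] = G_v/2 = 121/8
Gamma^u_ij = (G*[ij,u] - F*[ij,v])/(EG - F^2), Gamma^v_ij = (E*[ij,v] - F*[ij,u])/(EG - F^2)
Gamma_uuu = 0, Gamma_uuv = 0, Gamma_uvv = 0, Gamma_vuu = 88/411, Gamma_vuv = 0, Gamma_vvv = 242/137
d^2u/dtau^2 = -(Gamma_uuu*(-1/8)^2 + 2*Gamma_uuv*(-1/8)*(0) + Gamma_uvv*(0)^2) = 0
d^2v/dtau^2 = -(Gamma_vuu*(-1/8)^2 + 2*Gamma_vuv*(-1/8)*(0) + Gamma_vvv*(0)^2) = -11/3288

Answer: Gamma_uuu = 0, Gamma_uuv = 0, Gamma_uvv = 0, Gamma_vuu = 88/411, Gamma_vuv = 0, Gamma_vvv = 242/137; accelerations (d^2u/dtau^2, d^2v/dtau^2) = (0, -11/3288)
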